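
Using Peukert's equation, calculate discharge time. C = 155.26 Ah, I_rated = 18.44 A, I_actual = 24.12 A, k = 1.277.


Step 1: t_rated = C / I_rated = 155.26 / 18.44 = 8.4197 hr
Step 2: ratio = 18.44 / 24.12 = 0.76451
Step 3: ratio^k = 0.76451^1.277 = 0.70971
Step 4: t = t_rated * ratio^k = 8.4197 * 0.70971 = 5.976 hr

5.976 hr


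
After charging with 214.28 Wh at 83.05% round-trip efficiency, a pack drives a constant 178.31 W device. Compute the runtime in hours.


Step 1: E_discharge = eta/100 * E_charge = 83.05/100 * 214.28 = 177.96 Wh
Step 2: t = E_discharge / P = 177.96 / 178.31 = 0.9980 hr

0.9980 hr


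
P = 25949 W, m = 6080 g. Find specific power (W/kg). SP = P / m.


Convert: m = 6080 g = 6.08 kg
SP = P / m = 25949 / 6.08 = 4268 W/kg

4268 W/kg


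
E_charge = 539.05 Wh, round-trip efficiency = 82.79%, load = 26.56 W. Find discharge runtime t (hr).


Step 1: E_discharge = eta/100 * E_charge = 82.79/100 * 539.05 = 446.28 Wh
Step 2: t = E_discharge / P = 446.28 / 26.56 = 16.80 hr

16.80 hr


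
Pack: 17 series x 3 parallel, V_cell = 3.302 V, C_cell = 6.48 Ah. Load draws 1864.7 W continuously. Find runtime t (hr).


Step 1: E_pack = Ns * V_cell * Np * C_cell = 17 * 3.302 * 3 * 6.48 = 1091.2 Wh
Step 2: t = E_pack / P = 1091.2 / 1864.7 = 0.5852 hr

0.5852 hr


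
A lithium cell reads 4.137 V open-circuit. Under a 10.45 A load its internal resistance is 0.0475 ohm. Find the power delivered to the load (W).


Step 1: V_terminal = OCV - I*R = 4.137 - 10.45 * 0.0475 = 3.6406 V
Step 2: P_out = V_terminal * I = 3.6406 * 10.45 = 38.04 W

38.04 W


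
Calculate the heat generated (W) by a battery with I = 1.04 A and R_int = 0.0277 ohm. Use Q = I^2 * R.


I^2 = 1.0816
Q = 1.0816 * 0.0277 = 0.02996 W

0.02996 W


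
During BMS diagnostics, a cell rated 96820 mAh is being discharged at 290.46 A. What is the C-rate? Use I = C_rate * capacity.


Convert: capacity = 96820 mAh = 96.82 Ah
C_rate = I / capacity = 290.46 / 96.82 = 3C

3C


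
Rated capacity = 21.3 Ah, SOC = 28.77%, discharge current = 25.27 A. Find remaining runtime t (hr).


Step 1: remaining = SOC/100 * C_total = 28.77/100 * 21.3 = 6.128 Ah
Step 2: t = remaining / I = 6.128 / 25.27 = 0.2425 hr

0.2425 hr


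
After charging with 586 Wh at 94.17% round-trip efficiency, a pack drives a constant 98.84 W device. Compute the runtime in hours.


Step 1: E_discharge = eta/100 * E_charge = 94.17/100 * 586 = 551.84 Wh
Step 2: t = E_discharge / P = 551.84 / 98.84 = 5.583 hr

5.583 hr


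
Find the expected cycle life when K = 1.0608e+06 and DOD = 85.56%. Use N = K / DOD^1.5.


Step 1: DOD^1.5 = 85.56^1.5 = 791.42
Step 2: N = 1.0608e+06 / 791.42 = 1340 cycles

1340 cycles


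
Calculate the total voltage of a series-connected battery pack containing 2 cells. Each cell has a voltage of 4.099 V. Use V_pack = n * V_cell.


V_pack = n * V_cell = 2 * 4.099 = 8.198 V

8.198 V


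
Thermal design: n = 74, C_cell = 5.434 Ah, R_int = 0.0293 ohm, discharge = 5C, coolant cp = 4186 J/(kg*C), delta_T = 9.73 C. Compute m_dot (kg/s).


Step 1: I = 5 * 5.434 = 27.17 A
Step 2: Q_cell = I^2 * R = 27.17^2 * 0.0293 = 21.63 W
Step 3: Q_total = 74 * 21.63 = 1600.6 W
Step 4: m_dot = Q_total / (cp * dT) = 1600.6 / (4186 * 9.73) = 0.03930 kg/s

0.03930 kg/s


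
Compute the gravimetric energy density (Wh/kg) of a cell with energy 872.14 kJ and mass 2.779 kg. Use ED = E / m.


Convert: E = 872.14 kJ = 242.26 Wh
ED = E / m = 242.26 / 2.779 = 87.18 Wh/kg

87.18 Wh/kg


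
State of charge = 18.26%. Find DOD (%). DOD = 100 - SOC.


DOD = 100 - SOC = 100 - 18.26 = 81.74%

81.74%


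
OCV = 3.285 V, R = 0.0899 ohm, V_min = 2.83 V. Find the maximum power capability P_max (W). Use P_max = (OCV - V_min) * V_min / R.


P_max = (OCV - V_min) * V_min / R = (3.285 - 2.83) * 2.83 / 0.0899 = 0.455 * 2.83 / 0.0899 = 14.32 W

14.32 W


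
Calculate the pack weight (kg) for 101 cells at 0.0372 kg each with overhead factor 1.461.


Cell mass sum = 101 * 0.0372 = 3.7572 kg
With overhead 1.461: m_pack = 3.7572 * 1.461 = 5.489 kg

5.489 kg


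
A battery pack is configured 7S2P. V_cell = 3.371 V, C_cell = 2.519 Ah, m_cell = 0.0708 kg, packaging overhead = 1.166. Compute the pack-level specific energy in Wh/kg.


Step 1: V_pack = 7 * 3.371 = 23.597 V
Step 2: C_pack = 2 * 2.519 = 5.038 Ah
Step 3: E_pack = V_pack * C_pack = 23.597 * 5.038 = 118.88 Wh
Step 4: m_pack = 7 * 2 * 0.0708 * 1.166 = 1.1557 kg
Step 5: ED = E_pack / m_pack = 118.88 / 1.1557 = 102.9 Wh/kg

102.9 Wh/kg


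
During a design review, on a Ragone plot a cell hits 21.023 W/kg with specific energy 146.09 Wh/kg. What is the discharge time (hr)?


t = E / P = 146.09 / 21.023 = 6.949 hr

6.949 hr


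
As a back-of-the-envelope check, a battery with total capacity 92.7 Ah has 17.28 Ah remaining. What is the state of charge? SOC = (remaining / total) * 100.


SOC% = 17.28 / 92.7 * 100 = 18.64%

18.64%


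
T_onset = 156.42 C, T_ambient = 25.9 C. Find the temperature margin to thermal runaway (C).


Safety margin = 156.42 C - 25.9 C = 130.52 C

130.52 C


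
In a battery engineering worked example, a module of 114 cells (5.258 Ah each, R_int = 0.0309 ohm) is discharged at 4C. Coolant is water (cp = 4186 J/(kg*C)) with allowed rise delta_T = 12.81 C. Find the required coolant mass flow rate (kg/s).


Step 1: I = 4 * 5.258 = 21.032 A
Step 2: Q_cell = I^2 * R = 21.032^2 * 0.0309 = 13.668 W
Step 3: Q_total = 114 * 13.668 = 1558.2 W
Step 4: m_dot = Q_total / (cp * dT) = 1558.2 / (4186 * 12.81) = 0.02906 kg/s

0.02906 kg/s


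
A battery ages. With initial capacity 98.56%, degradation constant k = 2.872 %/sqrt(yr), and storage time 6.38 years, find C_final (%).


Step 1: sqrt(6.38 yr) = 2.5259
Step 2: drop = 2.872 * 2.5259 = 7.2544
Step 3: C_final = 98.56 - 7.2544 = 91.31%

91.31%


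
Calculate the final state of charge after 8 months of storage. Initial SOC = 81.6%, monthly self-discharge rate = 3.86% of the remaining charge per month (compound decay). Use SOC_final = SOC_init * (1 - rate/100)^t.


decay = (1 - 3.86/100)^8 = 0.72985
SOC_final = 81.6 * 0.72985 = 59.56%

59.56%


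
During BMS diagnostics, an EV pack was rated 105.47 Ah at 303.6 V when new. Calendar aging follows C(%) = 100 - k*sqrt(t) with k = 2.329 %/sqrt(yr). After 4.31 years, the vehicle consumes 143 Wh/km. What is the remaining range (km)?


Step 1: capacity retention = 100 - 2.329 * sqrt(4.31) = 100 - 2.329 * 2.0761 = 95.165%
Step 2: C_now = 105.47 * 95.165/100 = 100.37 Ah
Step 3: E_pack = V * C_now = 303.6 * 100.37 = 30472 Wh
Step 4: range = E_pack / consumption = 30472 / 143 = 213.1 km

213.1 km


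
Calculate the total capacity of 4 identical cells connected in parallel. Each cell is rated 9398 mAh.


Convert: C_cell = 9398 mAh = 9.398 Ah
C_total = 4 * 9.398 = 37.592 Ah

37.592 Ah


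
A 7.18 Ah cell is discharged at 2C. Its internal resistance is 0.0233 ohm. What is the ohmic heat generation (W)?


Step 1: I = C_rate * capacity = 2 * 7.18 = 14.36 A
Step 2: Q = I^2 * R = 14.36^2 * 0.0233 = 206.21 * 0.0233 = 4.805 W

4.805 W


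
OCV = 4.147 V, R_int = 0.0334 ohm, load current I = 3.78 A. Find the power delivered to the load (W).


Step 1: V_terminal = OCV - I*R = 4.147 - 3.78 * 0.0334 = 4.0207 V
Step 2: P_out = V_terminal * I = 4.0207 * 3.78 = 15.20 W

15.20 W


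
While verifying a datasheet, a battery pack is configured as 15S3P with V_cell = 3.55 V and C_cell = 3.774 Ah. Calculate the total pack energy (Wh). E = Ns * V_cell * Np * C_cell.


E = Ns * Vcell * Np * Ccell = 15 * 3.55 * 3 * 3.774 = 602.9 Wh

602.9 Wh


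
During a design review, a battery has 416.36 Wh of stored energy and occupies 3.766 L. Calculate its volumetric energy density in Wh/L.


ED = E / V = 416.36 / 3.766 = 110.6 Wh/L

110.6 Wh/L


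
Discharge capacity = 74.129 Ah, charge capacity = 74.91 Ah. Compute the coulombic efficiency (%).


eta_c = Q_dis / Q_chg * 100 = 74.129 / 74.91 * 100 = 98.96%

98.96%


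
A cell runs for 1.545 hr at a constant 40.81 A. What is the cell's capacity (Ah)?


C = I * t = 40.81 * 1.545 = 63.05 Ah

63.05 Ah


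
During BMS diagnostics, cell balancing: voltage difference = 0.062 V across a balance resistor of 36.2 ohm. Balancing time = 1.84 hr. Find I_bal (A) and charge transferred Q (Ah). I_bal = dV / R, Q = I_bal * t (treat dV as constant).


I_bal = dV / R = 0.062 / 36.2 = 0.0017127 A
Q = I_bal * t = 0.0017127 * 1.84 = 0.003151 Ah

I=0.0017127 A, Q=0.003151 Ah


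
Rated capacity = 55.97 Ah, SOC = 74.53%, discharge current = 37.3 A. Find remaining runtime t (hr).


Step 1: remaining = SOC/100 * C_total = 74.53/100 * 55.97 = 41.714 Ah
Step 2: t = remaining / I = 41.714 / 37.3 = 1.118 hr

1.118 hr


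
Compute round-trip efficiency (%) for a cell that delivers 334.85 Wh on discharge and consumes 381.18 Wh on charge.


eta_e = E_dis / E_chg * 100 = 334.85 / 381.18 * 100 = 87.85%

87.85%


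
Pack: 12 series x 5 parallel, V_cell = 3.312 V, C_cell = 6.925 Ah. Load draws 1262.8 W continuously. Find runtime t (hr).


Step 1: E_pack = Ns * V_cell * Np * C_cell = 12 * 3.312 * 5 * 6.925 = 1376.1 Wh
Step 2: t = E_pack / P = 1376.1 / 1262.8 = 1.090 hr

1.090 hr


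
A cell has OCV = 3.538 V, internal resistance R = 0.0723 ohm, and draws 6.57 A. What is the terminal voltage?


IR drop = 6.57 * 0.0723 = 0.47501 V
V = 3.538 - 0.47501 = 3.063 V

3.063 V


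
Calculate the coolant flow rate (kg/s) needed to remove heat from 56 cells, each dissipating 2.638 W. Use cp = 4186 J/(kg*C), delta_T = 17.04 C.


Q_total = 56 * 2.638 = 147.73 W
m_dot = Q_total / (cp * dT) = 147.73 / (4186 * 17.04) = 0.002071 kg/s

0.002071 kg/s


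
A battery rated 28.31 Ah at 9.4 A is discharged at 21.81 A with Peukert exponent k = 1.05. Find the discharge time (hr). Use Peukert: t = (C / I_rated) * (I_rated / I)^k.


t_rated = C / I_rated = 28.31 / 9.4 = 3.0117 hr
(I_rated/I)^k = (0.43099)^1.05 = 0.41323
t = t_rated * (I_rated/I)^k = 3.0117 * 0.41323 = 1.245 hr

1.245 hr


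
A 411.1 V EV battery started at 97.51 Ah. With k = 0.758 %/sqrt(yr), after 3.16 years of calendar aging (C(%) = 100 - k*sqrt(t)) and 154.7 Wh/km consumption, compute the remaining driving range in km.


Step 1: capacity retention = 100 - 0.758 * sqrt(3.16) = 100 - 0.758 * 1.7776 = 98.653%
Step 2: C_now = 97.51 * 98.653/100 = 96.197 Ah
Step 3: E_pack = V * C_now = 411.1 * 96.197 = 39547 Wh
Step 4: range = E_pack / consumption = 39547 / 154.7 = 255.6 km

255.6 km


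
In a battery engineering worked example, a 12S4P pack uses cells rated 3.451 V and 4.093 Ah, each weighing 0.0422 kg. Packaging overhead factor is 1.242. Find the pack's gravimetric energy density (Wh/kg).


Step 1: V_pack = 12 * 3.451 = 41.412 V
Step 2: C_pack = 4 * 4.093 = 16.372 Ah
Step 3: E_pack = V_pack * C_pack = 41.412 * 16.372 = 678 Wh
Step 4: m_pack = 12 * 4 * 0.0422 * 1.242 = 2.5158 kg
Step 5: ED = E_pack / m_pack = 678 / 2.5158 = 269.5 Wh/kg

269.5 Wh/kg


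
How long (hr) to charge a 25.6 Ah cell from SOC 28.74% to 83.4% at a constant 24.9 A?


delta_Ah = 25.6 * (83.4 - 28.74) / 100 = 13.993 Ah
t = delta_Ah / I = 13.993 / 24.9 = 0.5620 hr

0.5620 hr


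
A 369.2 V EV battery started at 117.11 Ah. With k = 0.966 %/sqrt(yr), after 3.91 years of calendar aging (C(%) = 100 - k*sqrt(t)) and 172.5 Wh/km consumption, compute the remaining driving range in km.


Step 1: capacity retention = 100 - 0.966 * sqrt(3.91) = 100 - 0.966 * 1.9774 = 98.09%
Step 2: C_now = 117.11 * 98.09/100 = 114.87 Ah
Step 3: E_pack = V * C_now = 369.2 * 114.87 = 42410 Wh
Step 4: range = E_pack / consumption = 42410 / 172.5 = 245.9 km

245.9 km


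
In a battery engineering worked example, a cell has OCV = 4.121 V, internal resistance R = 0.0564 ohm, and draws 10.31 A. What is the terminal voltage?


V = OCV - I*R = 4.121 - 10.31 * 0.0564 = 3.540 V

3.540 V


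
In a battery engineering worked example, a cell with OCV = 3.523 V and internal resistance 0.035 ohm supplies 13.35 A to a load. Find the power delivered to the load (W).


Step 1: V_terminal = OCV - I*R = 3.523 - 13.35 * 0.035 = 3.0558 V
Step 2: P_out = V_terminal * I = 3.0558 * 13.35 = 40.79 W

40.79 W


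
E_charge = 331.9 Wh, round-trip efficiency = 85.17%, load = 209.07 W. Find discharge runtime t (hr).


Step 1: E_discharge = eta/100 * E_charge = 85.17/100 * 331.9 = 282.68 Wh
Step 2: t = E_discharge / P = 282.68 / 209.07 = 1.352 hr

1.352 hr


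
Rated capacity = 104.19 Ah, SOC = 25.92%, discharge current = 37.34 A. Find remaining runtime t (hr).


Step 1: remaining = SOC/100 * C_total = 25.92/100 * 104.19 = 27.006 Ah
Step 2: t = remaining / I = 27.006 / 37.34 = 0.7232 hr

0.7232 hr


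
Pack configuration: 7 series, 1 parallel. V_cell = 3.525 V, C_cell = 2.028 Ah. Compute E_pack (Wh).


V_pack = 7 * 3.525 = 24.675 V
C_pack = 1 * 2.028 = 2.028 Ah
E = V_pack * C_pack = 24.675 * 2.028 = 50.04 Wh

50.04 Wh


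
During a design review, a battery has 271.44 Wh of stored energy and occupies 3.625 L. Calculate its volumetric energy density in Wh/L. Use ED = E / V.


Volumetric ED = 271.44 Wh / 3.625 L = 74.88 Wh/L

74.88 Wh/L


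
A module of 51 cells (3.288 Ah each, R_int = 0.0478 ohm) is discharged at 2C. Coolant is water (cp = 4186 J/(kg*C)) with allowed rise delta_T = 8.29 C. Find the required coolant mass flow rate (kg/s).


Step 1: I = 2 * 3.288 = 6.576 A
Step 2: Q_cell = I^2 * R = 6.576^2 * 0.0478 = 2.0671 W
Step 3: Q_total = 51 * 2.0671 = 105.42 W
Step 4: m_dot = Q_total / (cp * dT) = 105.42 / (4186 * 8.29) = 0.003038 kg/s

0.003038 kg/s


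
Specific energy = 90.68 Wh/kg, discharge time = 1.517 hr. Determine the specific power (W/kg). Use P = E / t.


P_specific = E / t = 90.68 / 1.517 = 59.78 W/kg

59.78 W/kg


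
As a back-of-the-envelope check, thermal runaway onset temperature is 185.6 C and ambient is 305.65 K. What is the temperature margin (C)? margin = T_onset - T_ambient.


Convert: T_ambient = 305.65 K = 32.5 C
margin = 185.6 - 32.5 = 153.1 C

153.1 C


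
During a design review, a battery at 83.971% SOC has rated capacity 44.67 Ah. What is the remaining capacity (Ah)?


remaining = SOC / 100 * total = 83.971 / 100 * 44.67 = 37.51 Ah

37.51 Ah


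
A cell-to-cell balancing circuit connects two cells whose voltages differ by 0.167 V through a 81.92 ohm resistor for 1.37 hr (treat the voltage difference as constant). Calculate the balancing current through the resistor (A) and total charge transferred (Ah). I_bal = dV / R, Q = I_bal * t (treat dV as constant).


First, Ohm's law: I_bal = 0.167 V / 81.92 ohm = 0.0020386 A
Then Q = I * t = 0.0020386 A * 1.37 hr = 0.002793 Ah

I=0.0020386 A, Q=0.002793 Ah


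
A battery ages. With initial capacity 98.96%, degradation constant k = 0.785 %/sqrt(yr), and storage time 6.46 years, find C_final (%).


Step 1: sqrt(6.46 yr) = 2.5417
Step 2: drop = 0.785 * 2.5417 = 1.9952
Step 3: C_final = 98.96 - 1.9952 = 96.96%

96.96%


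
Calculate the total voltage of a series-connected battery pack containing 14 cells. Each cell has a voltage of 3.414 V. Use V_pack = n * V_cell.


V_pack = n * V_cell = 14 * 3.414 = 47.796 V

47.796 V


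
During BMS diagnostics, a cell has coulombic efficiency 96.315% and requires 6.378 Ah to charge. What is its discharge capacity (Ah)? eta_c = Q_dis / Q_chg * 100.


Q_dis = eta/100 * Q_chg = 96.315/100 * 6.378 = 6.143 Ah

6.143 Ah


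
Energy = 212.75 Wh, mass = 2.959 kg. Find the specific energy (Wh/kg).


ED = E / m = 212.75 / 2.959 = 71.90 Wh/kg

71.90 Wh/kg


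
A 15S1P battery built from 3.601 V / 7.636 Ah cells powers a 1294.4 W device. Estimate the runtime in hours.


Step 1: E_pack = Ns * V_cell * Np * C_cell = 15 * 3.601 * 1 * 7.636 = 412.46 Wh
Step 2: t = E_pack / P = 412.46 / 1294.4 = 0.3186 hr

0.3186 hr


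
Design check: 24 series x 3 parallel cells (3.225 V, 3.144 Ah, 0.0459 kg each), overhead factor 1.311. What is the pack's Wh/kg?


Step 1: V_pack = 24 * 3.225 = 77.4 V
Step 2: C_pack = 3 * 3.144 = 9.432 Ah
Step 3: E_pack = V_pack * C_pack = 77.4 * 9.432 = 730.04 Wh
Step 4: m_pack = 24 * 3 * 0.0459 * 1.311 = 4.3326 kg
Step 5: ED = E_pack / m_pack = 730.04 / 4.3326 = 168.5 Wh/kg

168.5 Wh/kg


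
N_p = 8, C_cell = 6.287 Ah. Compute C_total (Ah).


Parallel capacities add: 8 * 6.287 Ah = 50.296 Ah

50.296 Ah


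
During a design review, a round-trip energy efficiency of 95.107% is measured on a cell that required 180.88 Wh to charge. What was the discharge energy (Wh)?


E_dis = eta/100 * E_chg = 95.107/100 * 180.88 = 172.0 Wh

172.0 Wh


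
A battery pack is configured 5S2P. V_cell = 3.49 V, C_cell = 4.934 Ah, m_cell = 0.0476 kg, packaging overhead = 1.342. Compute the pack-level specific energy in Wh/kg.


Step 1: V_pack = 5 * 3.49 = 17.45 V
Step 2: C_pack = 2 * 4.934 = 9.868 Ah
Step 3: E_pack = V_pack * C_pack = 17.45 * 9.868 = 172.2 Wh
Step 4: m_pack = 5 * 2 * 0.0476 * 1.342 = 0.63879 kg
Step 5: ED = E_pack / m_pack = 172.2 / 0.63879 = 269.6 Wh/kg

269.6 Wh/kg


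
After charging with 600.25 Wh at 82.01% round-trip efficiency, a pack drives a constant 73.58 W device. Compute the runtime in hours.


Step 1: E_discharge = eta/100 * E_charge = 82.01/100 * 600.25 = 492.27 Wh
Step 2: t = E_discharge / P = 492.27 / 73.58 = 6.690 hr

6.690 hr


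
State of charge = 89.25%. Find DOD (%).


Complement of SOC: DOD = 100% - 89.25% = 10.75%

10.75%


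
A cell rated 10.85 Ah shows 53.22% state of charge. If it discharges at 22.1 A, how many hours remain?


Step 1: remaining = SOC/100 * C_total = 53.22/100 * 10.85 = 5.7744 Ah
Step 2: t = remaining / I = 5.7744 / 22.1 = 0.2613 hr

0.2613 hr


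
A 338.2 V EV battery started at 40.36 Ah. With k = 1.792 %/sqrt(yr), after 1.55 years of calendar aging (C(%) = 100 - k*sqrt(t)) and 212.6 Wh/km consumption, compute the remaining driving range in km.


Step 1: capacity retention = 100 - 1.792 * sqrt(1.55) = 100 - 1.792 * 1.245 = 97.769%
Step 2: C_now = 40.36 * 97.769/100 = 39.46 Ah
Step 3: E_pack = V * C_now = 338.2 * 39.46 = 13345 Wh
Step 4: range = E_pack / consumption = 13345 / 212.6 = 62.77 km

62.77 km


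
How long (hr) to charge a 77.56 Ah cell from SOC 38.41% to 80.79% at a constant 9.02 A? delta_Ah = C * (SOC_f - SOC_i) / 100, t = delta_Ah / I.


Step 1: dSOC = 80.79% - 38.41% = 42.38%
Step 2: delta_Ah = 77.56 * 42.38 / 100 = 32.87 Ah
Step 3: t = 32.87 / 9.02 = 3.644 hr

3.644 hr


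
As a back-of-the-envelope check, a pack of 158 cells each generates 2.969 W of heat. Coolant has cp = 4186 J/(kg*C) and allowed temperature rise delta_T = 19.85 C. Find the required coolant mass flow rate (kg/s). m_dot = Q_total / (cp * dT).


Q_total = 158 * 2.969 = 469.1 W
m_dot = Q_total / (cp * dT) = 469.1 / (4186 * 19.85) = 0.005646 kg/s

0.005646 kg/s


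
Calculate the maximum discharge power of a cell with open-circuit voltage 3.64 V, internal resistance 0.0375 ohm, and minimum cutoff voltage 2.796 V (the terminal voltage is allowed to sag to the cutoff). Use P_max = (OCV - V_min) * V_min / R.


dV = OCV - V_min = 0.844 V (so I_max = dV / R)
P_max = dV * V_min / R = 0.844 * 2.796 / 0.0375 = 62.93 W

62.93 W


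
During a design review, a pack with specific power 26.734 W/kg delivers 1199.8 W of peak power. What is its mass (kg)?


m = P / SP = 1199.8 / 26.734 = 44.88 kg

44.88 kg


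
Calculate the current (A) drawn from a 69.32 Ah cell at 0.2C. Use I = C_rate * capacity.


At 0.2C: I = 0.2 * 69.32 Ah = 13.864 A

13.864 A


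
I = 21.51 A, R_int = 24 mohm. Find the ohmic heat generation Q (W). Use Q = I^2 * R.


Convert: R = 24 mohm = 0.024 ohm
Q = I^2 * R = 21.51^2 * 0.024 = 11.10 W

11.10 W


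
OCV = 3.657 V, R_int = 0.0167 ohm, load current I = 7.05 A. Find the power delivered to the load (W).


Step 1: V_terminal = OCV - I*R = 3.657 - 7.05 * 0.0167 = 3.5393 V
Step 2: P_out = V_terminal * I = 3.5393 * 7.05 = 24.95 W

24.95 W


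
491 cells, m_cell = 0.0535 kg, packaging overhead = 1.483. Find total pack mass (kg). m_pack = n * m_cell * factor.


Cell mass sum = 491 * 0.0535 = 26.269 kg
With overhead 1.483: m_pack = 26.269 * 1.483 = 38.96 kg

38.96 kg


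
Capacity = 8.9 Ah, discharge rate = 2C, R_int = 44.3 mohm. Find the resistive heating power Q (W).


Convert: R = 44.3 mohm = 0.0443 ohm
Step 1: I = C_rate * capacity = 2 * 8.9 = 17.8 A
Step 2: Q = I^2 * R = 17.8^2 * 0.0443 = 316.84 * 0.0443 = 14.04 W

14.04 W


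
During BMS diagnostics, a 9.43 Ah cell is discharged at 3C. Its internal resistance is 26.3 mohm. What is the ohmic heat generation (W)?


Convert: R = 26.3 mohm = 0.0263 ohm
Step 1: I = C_rate * capacity = 3 * 9.43 = 28.29 A
Step 2: Q = I^2 * R = 28.29^2 * 0.0263 = 800.32 * 0.0263 = 21.05 W

21.05 W


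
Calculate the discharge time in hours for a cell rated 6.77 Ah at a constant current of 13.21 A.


Runtime = 6.77 Ah / 13.21 A = 0.5125 hr

0.5125 hr


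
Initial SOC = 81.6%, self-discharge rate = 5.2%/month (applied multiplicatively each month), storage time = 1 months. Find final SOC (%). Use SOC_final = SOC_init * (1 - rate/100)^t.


Monthly retention factor = 1 - 5.2/100 = 0.948
Over 1 months: factor^1 = 0.948
SOC_final = 81.6 * 0.948 = 77.36%

77.36%


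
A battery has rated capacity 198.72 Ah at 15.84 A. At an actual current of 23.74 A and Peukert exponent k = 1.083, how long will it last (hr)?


Step 1: t_rated = C / I_rated = 198.72 / 15.84 = 12.545 hr
Step 2: ratio = 15.84 / 23.74 = 0.66723
Step 3: ratio^k = 0.66723^1.083 = 0.64519
Step 4: t = t_rated * ratio^k = 12.545 * 0.64519 = 8.094 hr

8.094 hr


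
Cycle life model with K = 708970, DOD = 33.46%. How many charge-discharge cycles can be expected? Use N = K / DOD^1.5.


Step 1: DOD^1.5 = 33.46^1.5 = 193.55
Step 2: N = 708970 / 193.55 = 3663 cycles

3663 cycles


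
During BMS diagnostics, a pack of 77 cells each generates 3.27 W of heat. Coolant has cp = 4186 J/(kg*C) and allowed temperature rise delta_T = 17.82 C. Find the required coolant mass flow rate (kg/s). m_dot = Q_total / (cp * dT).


Step 1: Total heat Q = 77 * 3.27 W = 251.79 W
Step 2: denom = cp * dT = 4186 * 17.82 = 74595
Step 3: m_dot = 251.79 / 74595 = 0.003375 kg/s

0.003375 kg/s


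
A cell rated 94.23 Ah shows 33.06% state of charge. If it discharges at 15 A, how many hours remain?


Step 1: remaining = SOC/100 * C_total = 33.06/100 * 94.23 = 31.152 Ah
Step 2: t = remaining / I = 31.152 / 15 = 2.077 hr

2.077 hr


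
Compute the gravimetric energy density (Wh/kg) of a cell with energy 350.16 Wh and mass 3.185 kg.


Specific energy = 350.16 Wh / 3.185 kg = 109.9 Wh/kg

109.9 Wh/kg


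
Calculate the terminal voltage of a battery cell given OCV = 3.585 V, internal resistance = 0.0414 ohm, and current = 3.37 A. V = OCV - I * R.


V = OCV - I*R = 3.585 - 3.37 * 0.0414 = 3.445 V

3.445 V


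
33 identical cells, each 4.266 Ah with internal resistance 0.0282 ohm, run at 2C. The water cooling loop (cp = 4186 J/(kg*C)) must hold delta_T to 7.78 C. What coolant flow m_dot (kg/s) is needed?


Step 1: I = 2 * 4.266 = 8.532 A
Step 2: Q_cell = I^2 * R = 8.532^2 * 0.0282 = 2.0528 W
Step 3: Q_total = 33 * 2.0528 = 67.742 W
Step 4: m_dot = Q_total / (cp * dT) = 67.742 / (4186 * 7.78) = 0.002080 kg/s

0.002080 kg/s


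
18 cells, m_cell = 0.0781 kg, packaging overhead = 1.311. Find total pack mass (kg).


Cell mass sum = 18 * 0.0781 = 1.4058 kg
With overhead 1.311: m_pack = 1.4058 * 1.311 = 1.843 kg

1.843 kg


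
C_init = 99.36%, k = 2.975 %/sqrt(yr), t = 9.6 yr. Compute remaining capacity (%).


sqrt(t) = sqrt(9.6) = 3.0984
C_final = 99.36 - 2.975 * 3.0984 = 90.14%

90.14%


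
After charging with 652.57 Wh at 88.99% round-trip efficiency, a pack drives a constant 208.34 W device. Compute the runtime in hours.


Step 1: E_discharge = eta/100 * E_charge = 88.99/100 * 652.57 = 580.72 Wh
Step 2: t = E_discharge / P = 580.72 / 208.34 = 2.787 hr

2.787 hr


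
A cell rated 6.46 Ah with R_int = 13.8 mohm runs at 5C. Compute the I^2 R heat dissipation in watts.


Convert: R = 13.8 mohm = 0.0138 ohm
Step 1: I = C_rate * capacity = 5 * 6.46 = 32.3 A
Step 2: Q = I^2 * R = 32.3^2 * 0.0138 = 1043.3 * 0.0138 = 14.40 W

14.40 W


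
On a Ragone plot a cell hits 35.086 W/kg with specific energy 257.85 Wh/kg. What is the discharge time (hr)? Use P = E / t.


t = E / P = 257.85 / 35.086 = 7.349 hr

7.349 hr


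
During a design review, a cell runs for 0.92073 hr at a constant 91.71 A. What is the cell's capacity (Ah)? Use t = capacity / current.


C = I * t = 91.71 * 0.92073 = 84.44 Ah

84.44 Ah


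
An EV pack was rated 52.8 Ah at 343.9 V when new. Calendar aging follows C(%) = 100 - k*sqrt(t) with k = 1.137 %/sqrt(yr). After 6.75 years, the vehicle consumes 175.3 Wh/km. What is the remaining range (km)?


Step 1: capacity retention = 100 - 1.137 * sqrt(6.75) = 100 - 1.137 * 2.5981 = 97.046%
Step 2: C_now = 52.8 * 97.046/100 = 51.24 Ah
Step 3: E_pack = V * C_now = 343.9 * 51.24 = 17621 Wh
Step 4: range = E_pack / consumption = 17621 / 175.3 = 100.5 km

100.5 km


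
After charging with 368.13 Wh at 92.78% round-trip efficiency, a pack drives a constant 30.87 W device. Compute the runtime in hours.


Step 1: E_discharge = eta/100 * E_charge = 92.78/100 * 368.13 = 341.55 Wh
Step 2: t = E_discharge / P = 341.55 / 30.87 = 11.06 hr

11.06 hr


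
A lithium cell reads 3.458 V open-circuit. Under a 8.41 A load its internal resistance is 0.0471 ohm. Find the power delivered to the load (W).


Step 1: V_terminal = OCV - I*R = 3.458 - 8.41 * 0.0471 = 3.0619 V
Step 2: P_out = V_terminal * I = 3.0619 * 8.41 = 25.75 W

25.75 W


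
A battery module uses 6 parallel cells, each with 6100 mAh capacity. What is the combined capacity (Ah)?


Convert: C_cell = 6100 mAh = 6.1 Ah
C_total = 6 * 6.1 = 36.6 Ah

36.6 Ah


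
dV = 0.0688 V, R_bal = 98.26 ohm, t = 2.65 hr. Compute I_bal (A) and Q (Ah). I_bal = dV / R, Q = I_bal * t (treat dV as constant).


First, Ohm's law: I_bal = 0.0688 V / 98.26 ohm = 7.0018e-04 A
Then Q = I * t = 7.0018e-04 A * 2.65 hr = 0.001855 Ah

I=7.0018e-04 A, Q=0.001855 Ah


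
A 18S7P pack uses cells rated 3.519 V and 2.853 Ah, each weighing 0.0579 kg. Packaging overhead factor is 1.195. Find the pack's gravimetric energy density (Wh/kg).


Step 1: V_pack = 18 * 3.519 = 63.342 V
Step 2: C_pack = 7 * 2.853 = 19.971 Ah
Step 3: E_pack = V_pack * C_pack = 63.342 * 19.971 = 1265 Wh
Step 4: m_pack = 18 * 7 * 0.0579 * 1.195 = 8.718 kg
Step 5: ED = E_pack / m_pack = 1265 / 8.718 = 145.1 Wh/kg

145.1 Wh/kg


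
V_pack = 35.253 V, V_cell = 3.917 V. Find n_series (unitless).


n = V_pack / V_cell = 35.253 / 3.917 = 9

9


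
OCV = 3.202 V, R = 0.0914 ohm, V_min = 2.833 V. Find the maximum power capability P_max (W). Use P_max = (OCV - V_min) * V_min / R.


P_max = (OCV - V_min) * V_min / R = (3.202 - 2.833) * 2.833 / 0.0914 = 0.369 * 2.833 / 0.0914 = 11.44 W

11.44 W


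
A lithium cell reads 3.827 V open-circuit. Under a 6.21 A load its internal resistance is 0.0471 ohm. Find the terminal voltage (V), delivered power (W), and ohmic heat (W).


Step 1: V_terminal = OCV - I*R = 3.827 - 6.21 * 0.0471 = 3.5345 V
Step 2: P_out = V_terminal * I = 3.5345 * 6.21 = 21.95 W
Step 3: Q = I^2 * R = 6.21^2 * 0.0471 = 1.816 W

V=3.5345 V, P=21.95 W, Q=1.816 W


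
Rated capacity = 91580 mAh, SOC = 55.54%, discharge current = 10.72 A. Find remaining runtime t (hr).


Convert: C_total = 91580 mAh = 91.58 Ah
Step 1: remaining = SOC/100 * C_total = 55.54/100 * 91.58 = 50.864 Ah
Step 2: t = remaining / I = 50.864 / 10.72 = 4.745 hr

4.745 hr


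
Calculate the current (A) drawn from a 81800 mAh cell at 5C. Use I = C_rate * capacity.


Convert: capacity = 81800 mAh = 81.8 Ah
I = C_rate * capacity = 5 * 81.8 = 409 A

409 A


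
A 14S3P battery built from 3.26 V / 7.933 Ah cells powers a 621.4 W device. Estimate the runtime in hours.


Step 1: E_pack = Ns * V_cell * Np * C_cell = 14 * 3.26 * 3 * 7.933 = 1086.2 Wh
Step 2: t = E_pack / P = 1086.2 / 621.4 = 1.748 hr

1.748 hr


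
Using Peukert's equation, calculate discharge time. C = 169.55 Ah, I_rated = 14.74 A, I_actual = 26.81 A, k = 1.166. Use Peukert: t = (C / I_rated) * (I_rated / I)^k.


t_rated = C / I_rated = 169.55 / 14.74 = 11.503 hr
(I_rated/I)^k = (0.54979)^1.166 = 0.49782
t = t_rated * (I_rated/I)^k = 11.503 * 0.49782 = 5.726 hr

5.726 hr


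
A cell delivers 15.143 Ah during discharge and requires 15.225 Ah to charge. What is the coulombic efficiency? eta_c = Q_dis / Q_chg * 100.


Coulombic efficiency = 15.143/15.225 * 100% = 99.46%

99.46%


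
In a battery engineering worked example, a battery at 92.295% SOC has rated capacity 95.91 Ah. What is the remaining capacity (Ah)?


remaining = SOC / 100 * total = 92.295 / 100 * 95.91 = 88.52 Ah

88.52 Ah


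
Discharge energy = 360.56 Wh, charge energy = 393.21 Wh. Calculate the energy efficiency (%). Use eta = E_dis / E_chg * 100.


Round-trip efficiency = 360.56/393.21 * 100% = 91.70%

91.70%


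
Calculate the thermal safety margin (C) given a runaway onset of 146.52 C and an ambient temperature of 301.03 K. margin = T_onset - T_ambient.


Convert: T_ambient = 301.03 K = 27.88 C
margin = 146.52 - 27.88 = 118.64 C

118.64 C


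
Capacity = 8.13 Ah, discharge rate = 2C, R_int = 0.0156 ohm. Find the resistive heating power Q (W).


Step 1: I = C_rate * capacity = 2 * 8.13 = 16.26 A
Step 2: Q = I^2 * R = 16.26^2 * 0.0156 = 264.39 * 0.0156 = 4.124 W

4.124 W


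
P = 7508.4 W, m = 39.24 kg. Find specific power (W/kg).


Specific power = 7508.4 W / 39.24 kg = 191.3 W/kg

191.3 W/kg


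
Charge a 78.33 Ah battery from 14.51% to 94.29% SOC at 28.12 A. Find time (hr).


delta_Ah = 78.33 * (94.29 - 14.51) / 100 = 62.492 Ah
t = delta_Ah / I = 62.492 / 28.12 = 2.222 hr

2.222 hr


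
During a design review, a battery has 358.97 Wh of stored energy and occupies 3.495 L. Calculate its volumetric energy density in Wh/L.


ED = E / V = 358.97 / 3.495 = 102.7 Wh/L

102.7 Wh/L


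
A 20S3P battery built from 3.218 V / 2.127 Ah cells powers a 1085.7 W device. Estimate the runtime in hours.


Step 1: E_pack = Ns * V_cell * Np * C_cell = 20 * 3.218 * 3 * 2.127 = 410.68 Wh
Step 2: t = E_pack / P = 410.68 / 1085.7 = 0.3783 hr

0.3783 hr


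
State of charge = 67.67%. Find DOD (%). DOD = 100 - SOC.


Complement of SOC: DOD = 100% - 67.67% = 32.33%

32.33%


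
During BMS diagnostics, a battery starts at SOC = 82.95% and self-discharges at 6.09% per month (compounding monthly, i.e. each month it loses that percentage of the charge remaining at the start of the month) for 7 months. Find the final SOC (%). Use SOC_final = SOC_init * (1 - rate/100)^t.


Monthly retention factor = 1 - 6.09/100 = 0.9391
Over 7 months: factor^7 = 0.64414
SOC_final = 82.95 * 0.64414 = 53.43%

53.43%


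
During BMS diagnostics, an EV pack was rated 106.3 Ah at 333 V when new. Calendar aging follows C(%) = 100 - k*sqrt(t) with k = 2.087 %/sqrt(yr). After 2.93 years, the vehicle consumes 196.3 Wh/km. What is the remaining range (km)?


Step 1: capacity retention = 100 - 2.087 * sqrt(2.93) = 100 - 2.087 * 1.7117 = 96.428%
Step 2: C_now = 106.3 * 96.428/100 = 102.5 Ah
Step 3: E_pack = V * C_now = 333 * 102.5 = 34133 Wh
Step 4: range = E_pack / consumption = 34133 / 196.3 = 173.9 km

173.9 km


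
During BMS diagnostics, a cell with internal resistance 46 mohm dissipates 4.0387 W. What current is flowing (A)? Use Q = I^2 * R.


Convert: R = 46 mohm = 0.046 ohm
I = sqrt(Q / R) = sqrt(4.0387 / 0.046) = sqrt(87.798) = 9.370 A

9.370 A


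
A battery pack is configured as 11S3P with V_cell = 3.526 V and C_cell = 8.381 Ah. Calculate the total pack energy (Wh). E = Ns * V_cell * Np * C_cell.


E = Ns * Vcell * Np * Ccell = 11 * 3.526 * 3 * 8.381 = 975.2 Wh

975.2 Wh


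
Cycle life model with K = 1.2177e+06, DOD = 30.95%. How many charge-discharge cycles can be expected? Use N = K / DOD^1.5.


Step 1: DOD^1.5 = 30.95^1.5 = 172.18
Step 2: N = 1.2177e+06 / 172.18 = 7072 cycles

7072 cycles


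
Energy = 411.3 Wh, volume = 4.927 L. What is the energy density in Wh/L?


ED = E / V = 411.3 / 4.927 = 83.48 Wh/L

83.48 Wh/L


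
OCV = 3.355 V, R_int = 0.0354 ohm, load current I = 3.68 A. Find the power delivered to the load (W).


Step 1: V_terminal = OCV - I*R = 3.355 - 3.68 * 0.0354 = 3.2247 V
Step 2: P_out = V_terminal * I = 3.2247 * 3.68 = 11.87 W

11.87 W


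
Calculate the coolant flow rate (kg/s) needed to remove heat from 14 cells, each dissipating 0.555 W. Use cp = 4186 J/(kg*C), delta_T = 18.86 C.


Q_total = 14 * 0.555 = 7.77 W
m_dot = Q_total / (cp * dT) = 7.77 / (4186 * 18.86) = 9.842e-05 kg/s

9.842e-05 kg/s


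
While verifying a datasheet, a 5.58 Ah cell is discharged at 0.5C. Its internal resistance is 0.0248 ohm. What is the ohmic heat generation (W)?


Step 1: I = C_rate * capacity = 0.5 * 5.58 = 2.79 A
Step 2: Q = I^2 * R = 2.79^2 * 0.0248 = 7.7841 * 0.0248 = 0.1930 W

0.1930 W


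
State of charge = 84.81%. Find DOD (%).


Complement of SOC: DOD = 100% - 84.81% = 15.19%

15.19%


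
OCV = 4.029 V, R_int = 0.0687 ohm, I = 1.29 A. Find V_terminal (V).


V = OCV - I*R = 4.029 - 1.29 * 0.0687 = 3.940 V

3.940 V


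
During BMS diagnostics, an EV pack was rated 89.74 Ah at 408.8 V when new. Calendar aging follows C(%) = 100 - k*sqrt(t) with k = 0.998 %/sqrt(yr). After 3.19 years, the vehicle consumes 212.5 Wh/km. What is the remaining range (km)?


Step 1: capacity retention = 100 - 0.998 * sqrt(3.19) = 100 - 0.998 * 1.7861 = 98.217%
Step 2: C_now = 89.74 * 98.217/100 = 88.14 Ah
Step 3: E_pack = V * C_now = 408.8 * 88.14 = 36032 Wh
Step 4: range = E_pack / consumption = 36032 / 212.5 = 169.6 km

169.6 km


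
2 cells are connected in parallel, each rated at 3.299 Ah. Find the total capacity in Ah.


Parallel capacities add: 2 * 3.299 Ah = 6.598 Ah

6.598 Ah


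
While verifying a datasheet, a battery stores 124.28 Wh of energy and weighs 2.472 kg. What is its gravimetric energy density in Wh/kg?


ED = E / m = 124.28 / 2.472 = 50.28 Wh/kg

50.28 Wh/kg


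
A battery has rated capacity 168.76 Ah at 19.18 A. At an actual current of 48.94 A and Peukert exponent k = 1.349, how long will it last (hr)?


t_rated = C / I_rated = 168.76 / 19.18 = 8.7987 hr
(I_rated/I)^k = (0.39191)^1.349 = 0.28262
t = t_rated * (I_rated/I)^k = 8.7987 * 0.28262 = 2.487 hr

2.487 hr


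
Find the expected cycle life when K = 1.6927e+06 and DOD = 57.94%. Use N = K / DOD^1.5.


DOD^1.5 = 441.03
N = K / DOD^1.5 = 1.6927e+06 / 441.03 = 3838

3838 cycles


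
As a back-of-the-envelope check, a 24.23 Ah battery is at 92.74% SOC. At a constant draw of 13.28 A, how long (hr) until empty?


Step 1: remaining = SOC/100 * C_total = 92.74/100 * 24.23 = 22.471 Ah
Step 2: t = remaining / I = 22.471 / 13.28 = 1.692 hr

1.692 hr


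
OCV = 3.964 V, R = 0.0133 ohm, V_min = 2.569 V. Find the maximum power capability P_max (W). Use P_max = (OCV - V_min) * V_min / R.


dV = OCV - V_min = 1.395 V (so I_max = dV / R)
P_max = dV * V_min / R = 1.395 * 2.569 / 0.0133 = 269.5 W

269.5 W


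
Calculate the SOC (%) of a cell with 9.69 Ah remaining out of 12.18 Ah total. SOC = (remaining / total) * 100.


SOC% = 9.69 / 12.18 * 100 = 79.56%

79.56%


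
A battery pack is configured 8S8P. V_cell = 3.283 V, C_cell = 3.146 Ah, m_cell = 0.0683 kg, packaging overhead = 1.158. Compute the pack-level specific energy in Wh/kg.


Step 1: V_pack = 8 * 3.283 = 26.264 V
Step 2: C_pack = 8 * 3.146 = 25.168 Ah
Step 3: E_pack = V_pack * C_pack = 26.264 * 25.168 = 661.01 Wh
Step 4: m_pack = 8 * 8 * 0.0683 * 1.158 = 5.0618 kg
Step 5: ED = E_pack / m_pack = 661.01 / 5.0618 = 130.6 Wh/kg

130.6 Wh/kg


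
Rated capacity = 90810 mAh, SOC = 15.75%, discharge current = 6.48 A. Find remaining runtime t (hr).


Convert: C_total = 90810 mAh = 90.81 Ah
Step 1: remaining = SOC/100 * C_total = 15.75/100 * 90.81 = 14.303 Ah
Step 2: t = remaining / I = 14.303 / 6.48 = 2.207 hr

2.207 hr


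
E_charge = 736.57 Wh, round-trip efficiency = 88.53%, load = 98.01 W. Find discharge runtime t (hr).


Step 1: E_discharge = eta/100 * E_charge = 88.53/100 * 736.57 = 652.09 Wh
Step 2: t = E_discharge / P = 652.09 / 98.01 = 6.653 hr

6.653 hr


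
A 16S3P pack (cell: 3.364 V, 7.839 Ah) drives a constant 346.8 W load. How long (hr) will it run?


Step 1: E_pack = Ns * V_cell * Np * C_cell = 16 * 3.364 * 3 * 7.839 = 1265.8 Wh
Step 2: t = E_pack / P = 1265.8 / 346.8 = 3.650 hr

3.650 hr


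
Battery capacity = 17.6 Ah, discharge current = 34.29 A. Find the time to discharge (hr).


Runtime = 17.6 Ah / 34.29 A = 0.5133 hr

0.5133 hr


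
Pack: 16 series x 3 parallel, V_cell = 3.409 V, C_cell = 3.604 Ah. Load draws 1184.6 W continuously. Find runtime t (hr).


Step 1: E_pack = Ns * V_cell * Np * C_cell = 16 * 3.409 * 3 * 3.604 = 589.73 Wh
Step 2: t = E_pack / P = 589.73 / 1184.6 = 0.4978 hr

0.4978 hr


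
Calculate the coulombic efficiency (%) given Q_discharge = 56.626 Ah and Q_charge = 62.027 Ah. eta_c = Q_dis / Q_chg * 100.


Coulombic efficiency = 56.626/62.027 * 100% = 91.29%

91.29%


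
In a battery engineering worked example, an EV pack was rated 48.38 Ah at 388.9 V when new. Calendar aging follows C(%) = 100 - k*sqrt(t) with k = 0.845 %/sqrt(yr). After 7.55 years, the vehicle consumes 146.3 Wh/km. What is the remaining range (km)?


Step 1: capacity retention = 100 - 0.845 * sqrt(7.55) = 100 - 0.845 * 2.7477 = 97.678%
Step 2: C_now = 48.38 * 97.678/100 = 47.257 Ah
Step 3: E_pack = V * C_now = 388.9 * 47.257 = 18378 Wh
Step 4: range = E_pack / consumption = 18378 / 146.3 = 125.6 km

125.6 km


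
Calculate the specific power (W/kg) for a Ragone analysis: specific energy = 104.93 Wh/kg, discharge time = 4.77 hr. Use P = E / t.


P_specific = E / t = 104.93 / 4.77 = 22.00 W/kg

22.00 W/kg


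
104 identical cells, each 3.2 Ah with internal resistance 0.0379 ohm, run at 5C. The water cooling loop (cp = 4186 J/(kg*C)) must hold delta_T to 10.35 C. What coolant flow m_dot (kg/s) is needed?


Step 1: I = 5 * 3.2 = 16 A
Step 2: Q_cell = I^2 * R = 16^2 * 0.0379 = 9.7024 W
Step 3: Q_total = 104 * 9.7024 = 1009 W
Step 4: m_dot = Q_total / (cp * dT) = 1009 / (4186 * 10.35) = 0.02329 kg/s

0.02329 kg/s


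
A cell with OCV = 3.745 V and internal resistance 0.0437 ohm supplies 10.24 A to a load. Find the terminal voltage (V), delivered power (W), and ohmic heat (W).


Step 1: V_terminal = OCV - I*R = 3.745 - 10.24 * 0.0437 = 3.2975 V
Step 2: P_out = V_terminal * I = 3.2975 * 10.24 = 33.77 W
Step 3: Q = I^2 * R = 10.24^2 * 0.0437 = 4.582 W

V=3.2975 V, P=33.77 W, Q=4.582 W


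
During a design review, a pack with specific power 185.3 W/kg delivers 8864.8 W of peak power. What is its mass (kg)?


m = P / SP = 8864.8 / 185.3 = 47.84 kg

47.84 kg


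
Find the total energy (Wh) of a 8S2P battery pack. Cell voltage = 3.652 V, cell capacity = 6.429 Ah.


V_pack = 8 * 3.652 = 29.216 V
C_pack = 2 * 6.429 = 12.858 Ah
E = V_pack * C_pack = 29.216 * 12.858 = 375.7 Wh

375.7 Wh


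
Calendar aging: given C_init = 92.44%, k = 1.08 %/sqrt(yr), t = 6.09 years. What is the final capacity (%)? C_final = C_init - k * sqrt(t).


sqrt(t) = sqrt(6.09) = 2.4678
C_final = 92.44 - 1.08 * 2.4678 = 89.77%

89.77%


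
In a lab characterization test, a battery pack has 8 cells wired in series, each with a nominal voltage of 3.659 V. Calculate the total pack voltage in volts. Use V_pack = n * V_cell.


Series voltages add: 8 * 3.659 V = 29.272 V

29.272 V


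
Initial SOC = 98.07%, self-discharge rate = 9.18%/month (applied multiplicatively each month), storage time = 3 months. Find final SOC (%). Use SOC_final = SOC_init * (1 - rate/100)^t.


decay = (1 - 9.18/100)^3 = 0.74911
SOC_final = 98.07 * 0.74911 = 73.47%

73.47%
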